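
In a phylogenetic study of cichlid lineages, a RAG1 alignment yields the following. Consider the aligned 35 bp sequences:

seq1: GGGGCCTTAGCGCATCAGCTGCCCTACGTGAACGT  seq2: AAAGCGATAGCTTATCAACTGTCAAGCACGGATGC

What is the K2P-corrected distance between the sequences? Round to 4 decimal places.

Of 35 sites, 12 differences are transitions and 5 are transversions, so P = 12/35 ≈ 0.342857 and Q = 5/35 ≈ 0.142857.
Under the Kimura two-parameter model, d = −½ ln(1 − 2P − Q) − ¼ ln(1 − 2Q).
1 − 2P − Q = 0.171429, giving −½ ln(0.171429) = 0.881793.
1 − 2Q = 0.714286, giving −¼ ln(0.714286) = 0.084118.
d = 0.881793 + 0.084118 = 0.965911.

0.9659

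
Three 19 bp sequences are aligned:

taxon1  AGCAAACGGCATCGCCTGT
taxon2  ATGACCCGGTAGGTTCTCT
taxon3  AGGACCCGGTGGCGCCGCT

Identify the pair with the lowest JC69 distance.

taxon2 and taxon3

taxon1–taxon2: 10/19 differ, p = 0.526, d = 0.907.
taxon1–taxon3: 8/19 differ, p = 0.421, d = 0.618.
taxon2–taxon3: 6/19 differ, p = 0.316, d = 0.410.
The smallest distance is between taxon2 and taxon3.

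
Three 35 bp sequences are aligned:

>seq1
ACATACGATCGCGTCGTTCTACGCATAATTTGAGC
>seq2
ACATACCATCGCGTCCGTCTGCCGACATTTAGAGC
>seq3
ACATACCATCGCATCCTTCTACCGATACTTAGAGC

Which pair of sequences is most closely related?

seq2 and seq3

seq1–seq2: 9/35 differ, p = 0.257, d = 0.315.
seq1–seq3: 7/35 differ, p = 0.200, d = 0.233.
seq2–seq3: 5/35 differ, p = 0.143, d = 0.158.
The smallest distance is between seq2 and seq3.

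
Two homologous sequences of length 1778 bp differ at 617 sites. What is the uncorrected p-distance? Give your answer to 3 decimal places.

p = 617/1778 = 0.347019… ≈ 0.347 (to 3 d.p.).

0.347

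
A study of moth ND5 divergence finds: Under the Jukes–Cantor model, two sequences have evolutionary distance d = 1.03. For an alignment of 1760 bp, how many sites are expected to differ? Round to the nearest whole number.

Invert JC69: p = (3/4)(1 − e^(−4d/3)) = 0.75 × (1 − e^(-1.373333)) = 0.75 × (1 − 0.253261) = 0.560054.
Expected differing sites = pL ≈ 0.560054 × 1760 = 985.69504 ≈ 986.

986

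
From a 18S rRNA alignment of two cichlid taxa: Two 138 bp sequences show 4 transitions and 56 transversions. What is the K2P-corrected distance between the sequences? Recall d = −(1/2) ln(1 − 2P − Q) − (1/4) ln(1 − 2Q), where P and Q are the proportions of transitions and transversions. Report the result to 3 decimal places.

P = 4/138 ≈ 0.028986 and Q = 56/138 ≈ 0.405797.
Under the Kimura two-parameter model, d = −½ ln(1 − 2P − Q) − ¼ ln(1 − 2Q).
1 − 2P − Q = 0.536231, giving −½ ln(0.536231) = 0.311595.
1 − 2Q = 0.188406, giving −¼ ln(0.188406) = 0.417289.
d = 0.311595 + 0.417289 = 0.728884.

0.729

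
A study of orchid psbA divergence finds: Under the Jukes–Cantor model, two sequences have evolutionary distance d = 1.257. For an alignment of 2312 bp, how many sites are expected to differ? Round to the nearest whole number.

Invert JC69: p = (3/4)(1 − e^(−4d/3)) = 0.75 × (1 − e^(-1.676)) = 0.75 × (1 − 0.187121) = 0.609659.
Expected differing sites = pL ≈ 0.609659 × 2312 = 1409.531608 ≈ 1410.

1410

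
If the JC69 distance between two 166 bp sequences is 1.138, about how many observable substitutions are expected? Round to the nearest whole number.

Invert JC69: p = (3/4)(1 − e^(−4d/3)) = 0.75 × (1 − e^(-1.517333)) = 0.75 × (1 − 0.219296) = 0.585528.
Expected differing sites = pL ≈ 0.585528 × 166 = 97.197648 ≈ 97.

97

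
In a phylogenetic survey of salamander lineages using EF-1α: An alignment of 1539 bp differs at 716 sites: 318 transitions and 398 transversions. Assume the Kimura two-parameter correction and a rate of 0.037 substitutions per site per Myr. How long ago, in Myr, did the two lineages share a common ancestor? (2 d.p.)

9.99

P = 318/1539 ≈ 0.206628 and Q = 398/1539 ≈ 0.258609.
Under the Kimura two-parameter model, d = −½ ln(1 − 2P − Q) − ¼ ln(1 − 2Q).
1 − 2P − Q = 0.328135, giving −½ ln(0.328135) = 0.557165.
1 − 2Q = 0.482782, giving −¼ ln(0.482782) = 0.182048.
d = 0.557165 + 0.182048 = 0.739213.
Under a molecular clock d = 2μt, so t = d/(2μ) = 0.739213 / (2 × 0.037) = 9.99 Myr.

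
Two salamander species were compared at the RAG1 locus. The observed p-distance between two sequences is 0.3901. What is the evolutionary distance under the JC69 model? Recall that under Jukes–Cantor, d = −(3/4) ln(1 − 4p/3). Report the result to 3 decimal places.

0.551

d = −(3/4) ln(1 − 4p/3) = −0.75 ln(1 − 0.520133) = −0.75 ln(0.479867)
  = −0.75 × (-0.734246) = 0.550685 substitutions/site.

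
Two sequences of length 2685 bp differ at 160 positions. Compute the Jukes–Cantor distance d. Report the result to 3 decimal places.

0.062

p = 160/2685 ≈ 0.05959.
d = −(3/4) ln(1 − 4p/3) = −0.75 ln(1 − 0.079453) = −0.75 ln(0.920547)
  = −0.75 × (-0.082787) = 0.062090 substitutions/site.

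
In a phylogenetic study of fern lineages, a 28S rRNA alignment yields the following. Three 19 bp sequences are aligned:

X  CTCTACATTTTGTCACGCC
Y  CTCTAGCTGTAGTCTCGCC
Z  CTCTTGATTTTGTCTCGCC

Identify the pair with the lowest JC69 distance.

X–Y: 5/19 differ, p = 0.263, d = 0.324.
X–Z: 3/19 differ, p = 0.158, d = 0.177.
Y–Z: 4/19 differ, p = 0.211, d = 0.247.
The smallest distance is between X and Z.

X and Z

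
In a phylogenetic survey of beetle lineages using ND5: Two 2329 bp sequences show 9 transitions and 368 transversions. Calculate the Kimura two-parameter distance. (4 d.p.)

P = 9/2329 ≈ 0.003864 and Q = 368/2329 ≈ 0.158008.
Under the Kimura two-parameter model, d = −½ ln(1 − 2P − Q) − ¼ ln(1 − 2Q).
1 − 2P − Q = 0.834264, giving −½ ln(0.834264) = 0.090603.
1 − 2Q = 0.683984, giving −¼ ln(0.683984) = 0.094955.
d = 0.090603 + 0.094955 = 0.185558.

0.1856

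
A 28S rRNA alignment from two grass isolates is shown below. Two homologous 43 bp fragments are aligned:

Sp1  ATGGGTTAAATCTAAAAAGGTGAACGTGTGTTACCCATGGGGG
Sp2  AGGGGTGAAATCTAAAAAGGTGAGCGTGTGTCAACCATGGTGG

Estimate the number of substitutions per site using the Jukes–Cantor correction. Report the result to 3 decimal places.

0.154

The sequences differ at 6 of 43 sites (2, 7, 24, 32, 34, 41), so p = 6/43 ≈ 0.139535.
d = −(3/4) ln(1 − 4p/3) = −0.75 ln(1 − 0.186047) = −0.75 ln(0.813953)
  = −0.75 × (-0.205853) = 0.154390 substitutions/site.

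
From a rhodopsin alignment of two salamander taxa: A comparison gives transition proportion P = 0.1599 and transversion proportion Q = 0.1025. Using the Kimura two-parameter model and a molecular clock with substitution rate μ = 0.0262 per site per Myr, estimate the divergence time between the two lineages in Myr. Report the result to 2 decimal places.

Under the Kimura two-parameter model, d = −½ ln(1 − 2P − Q) − ¼ ln(1 − 2Q).
1 − 2P − Q = 0.5777, giving −½ ln(0.5777) = 0.274350.
1 − 2Q = 0.795, giving −¼ ln(0.795) = 0.057353.
d = 0.274350 + 0.057353 = 0.331703.
Under a molecular clock d = 2μt, so t = d/(2μ) = 0.331703 / (2 × 0.0262) = 6.33 Myr.

6.33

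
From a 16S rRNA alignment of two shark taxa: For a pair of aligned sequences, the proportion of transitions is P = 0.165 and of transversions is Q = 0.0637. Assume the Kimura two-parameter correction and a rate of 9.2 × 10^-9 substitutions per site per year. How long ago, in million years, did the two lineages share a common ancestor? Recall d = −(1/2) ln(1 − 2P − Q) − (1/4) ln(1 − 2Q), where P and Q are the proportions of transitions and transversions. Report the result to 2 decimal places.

15.45

Under the Kimura two-parameter model, d = −½ ln(1 − 2P − Q) − ¼ ln(1 − 2Q).
1 − 2P − Q = 0.6063, giving −½ ln(0.6063) = 0.250190.
1 − 2Q = 0.8726, giving −¼ ln(0.8726) = 0.034070.
d = 0.250190 + 0.034070 = 0.284260.
Under a molecular clock d = 2μt, so t = d/(2μ) = 0.284260 / (2 × 9.2 × 10^-9) = 15.45 million years.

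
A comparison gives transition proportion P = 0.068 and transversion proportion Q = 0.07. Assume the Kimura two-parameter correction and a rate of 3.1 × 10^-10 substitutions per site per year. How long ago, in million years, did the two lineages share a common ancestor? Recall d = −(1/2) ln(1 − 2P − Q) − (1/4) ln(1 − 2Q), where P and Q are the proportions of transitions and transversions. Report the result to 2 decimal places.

246.84

Under the Kimura two-parameter model, d = −½ ln(1 − 2P − Q) − ¼ ln(1 − 2Q).
1 − 2P − Q = 0.794, giving −½ ln(0.794) = 0.115336.
1 − 2Q = 0.86, giving −¼ ln(0.86) = 0.037706.
d = 0.115336 + 0.037706 = 0.153042.
Under a molecular clock d = 2μt, so t = d/(2μ) = 0.153042 / (2 × 3.1 × 10^-10) = 246.84 million years.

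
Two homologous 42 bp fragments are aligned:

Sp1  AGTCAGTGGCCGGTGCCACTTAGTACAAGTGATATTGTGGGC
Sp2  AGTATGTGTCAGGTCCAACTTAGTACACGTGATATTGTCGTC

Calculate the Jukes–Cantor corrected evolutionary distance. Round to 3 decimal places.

The sequences differ at 9 of 42 sites (4, 5, 9, 11, 15, 17, 28, 39, 41), so p = 9/42 ≈ 0.214286.
d = −(3/4) ln(1 − 4p/3) = −0.75 ln(1 − 0.285715) = −0.75 ln(0.714285)
  = −0.75 × (-0.336473) = 0.252355 substitutions/site.

0.252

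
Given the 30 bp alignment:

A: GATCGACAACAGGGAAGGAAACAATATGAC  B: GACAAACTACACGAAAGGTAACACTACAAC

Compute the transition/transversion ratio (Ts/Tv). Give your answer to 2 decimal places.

1.00

Transitions are A↔G and C↔T; transversions are all other mismatches.
Transitions: 5. Transversions: 5.
R = 5/5 = 1.00.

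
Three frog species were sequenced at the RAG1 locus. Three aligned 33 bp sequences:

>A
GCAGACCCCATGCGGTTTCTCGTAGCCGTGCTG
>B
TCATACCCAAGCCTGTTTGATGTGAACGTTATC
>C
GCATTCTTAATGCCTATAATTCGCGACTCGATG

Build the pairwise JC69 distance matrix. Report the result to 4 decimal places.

d(A,B) = 0.6987, d(A,C) = 0.9745, d(B,C) = 1.2380

A–B: 15/33 sites differ → p ≈ 0.454545, d = −0.75 ln(1 − 0.60606) = 0.698667 ≈ 0.6987.
A–C: 18/33 sites differ → p ≈ 0.545455, d = −0.75 ln(1 − 0.727273) = 0.974463 ≈ 0.9745.
B–C: 20/33 sites differ → p ≈ 0.606061, d = −0.75 ln(1 − 0.808081) = 1.238011 ≈ 1.2380.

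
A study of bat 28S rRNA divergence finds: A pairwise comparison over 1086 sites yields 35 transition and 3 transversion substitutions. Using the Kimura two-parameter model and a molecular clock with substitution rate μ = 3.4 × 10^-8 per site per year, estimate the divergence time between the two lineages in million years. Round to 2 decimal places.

0.53

P = 35/1086 ≈ 0.032228 and Q = 3/1086 ≈ 0.002762.
Under the Kimura two-parameter model, d = −½ ln(1 − 2P − Q) − ¼ ln(1 − 2Q).
1 − 2P − Q = 0.932782, giving −½ ln(0.932782) = 0.034792.
1 − 2Q = 0.994476, giving −¼ ln(0.994476) = 0.001385.
d = 0.034792 + 0.001385 = 0.036177.
Under a molecular clock d = 2μt, so t = d/(2μ) = 0.036177 / (2 × 3.4 × 10^-8) = 0.53 million years.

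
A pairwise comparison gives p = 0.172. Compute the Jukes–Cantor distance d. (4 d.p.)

d = −(3/4) ln(1 − 4p/3) = −0.75 ln(1 − 0.229333) = −0.75 ln(0.770667)
  = −0.75 × (-0.260499) = 0.195374 substitutions/site.

0.1954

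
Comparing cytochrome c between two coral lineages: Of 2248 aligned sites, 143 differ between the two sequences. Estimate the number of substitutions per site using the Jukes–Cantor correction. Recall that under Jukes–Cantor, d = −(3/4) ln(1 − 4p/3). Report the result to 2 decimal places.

0.07

p = 143/2248 ≈ 0.063612.
d = −(3/4) ln(1 − 4p/3) = −0.75 ln(1 − 0.084816) = −0.75 ln(0.915184)
  = −0.75 × (-0.088630) = 0.066473 substitutions/site.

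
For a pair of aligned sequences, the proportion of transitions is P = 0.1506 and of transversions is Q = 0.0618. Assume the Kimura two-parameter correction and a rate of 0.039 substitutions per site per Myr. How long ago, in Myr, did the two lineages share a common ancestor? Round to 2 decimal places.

3.31

Under the Kimura two-parameter model, d = −½ ln(1 − 2P − Q) − ¼ ln(1 − 2Q).
1 − 2P − Q = 0.637, giving −½ ln(0.637) = 0.225493.
1 − 2Q = 0.8764, giving −¼ ln(0.8764) = 0.032983.
d = 0.225493 + 0.032983 = 0.258476.
Under a molecular clock d = 2μt, so t = d/(2μ) = 0.258476 / (2 × 0.039) = 3.31 Myr.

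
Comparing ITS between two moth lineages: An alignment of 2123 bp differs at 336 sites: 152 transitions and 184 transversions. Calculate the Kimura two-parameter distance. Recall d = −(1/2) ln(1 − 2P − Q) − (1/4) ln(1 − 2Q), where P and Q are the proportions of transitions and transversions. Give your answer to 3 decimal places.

P = 152/2123 ≈ 0.071597 and Q = 184/2123 ≈ 0.08667.
Under the Kimura two-parameter model, d = −½ ln(1 − 2P − Q) − ¼ ln(1 − 2Q).
1 − 2P − Q = 0.770136, giving −½ ln(0.770136) = 0.130594.
1 − 2Q = 0.82666, giving −¼ ln(0.82666) = 0.047590.
d = 0.130594 + 0.047590 = 0.178184.

0.178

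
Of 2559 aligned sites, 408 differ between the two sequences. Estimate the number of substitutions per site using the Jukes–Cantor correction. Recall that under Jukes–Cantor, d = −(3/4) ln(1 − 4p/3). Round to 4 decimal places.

p = 408/2559 ≈ 0.159437.
d = −(3/4) ln(1 − 4p/3) = −0.75 ln(1 − 0.212583) = −0.75 ln(0.787417)
  = −0.75 × (-0.238997) = 0.179248 substitutions/site.

0.1792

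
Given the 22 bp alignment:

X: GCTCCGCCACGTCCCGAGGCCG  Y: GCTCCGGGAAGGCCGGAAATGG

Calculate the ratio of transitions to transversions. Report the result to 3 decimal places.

Transitions are A↔G and C↔T; transversions are all other mismatches.
Transitions: 3. Transversions: 6.
R = 3/6 = 0.500.

0.500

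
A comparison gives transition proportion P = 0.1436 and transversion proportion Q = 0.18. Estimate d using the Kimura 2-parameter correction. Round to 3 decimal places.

0.426

Under the Kimura two-parameter model, d = −½ ln(1 − 2P − Q) − ¼ ln(1 − 2Q).
1 − 2P − Q = 0.5328, giving −½ ln(0.5328) = 0.314805.
1 − 2Q = 0.64, giving −¼ ln(0.64) = 0.111572.
d = 0.314805 + 0.111572 = 0.426377.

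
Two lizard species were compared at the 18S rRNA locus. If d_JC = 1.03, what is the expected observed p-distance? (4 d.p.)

p = (3/4)(1 − e^(−4d/3)) = 0.75 × (1 − e^(-1.373333)) = 0.75 × (1 − 0.253261) = 0.560054.

0.5601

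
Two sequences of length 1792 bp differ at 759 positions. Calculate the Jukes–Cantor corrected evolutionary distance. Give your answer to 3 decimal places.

0.624

p = 759/1792 ≈ 0.423549.
d = −(3/4) ln(1 − 4p/3) = −0.75 ln(1 − 0.564732) = −0.75 ln(0.435268)
  = −0.75 × (-0.831793) = 0.623845 substitutions/site.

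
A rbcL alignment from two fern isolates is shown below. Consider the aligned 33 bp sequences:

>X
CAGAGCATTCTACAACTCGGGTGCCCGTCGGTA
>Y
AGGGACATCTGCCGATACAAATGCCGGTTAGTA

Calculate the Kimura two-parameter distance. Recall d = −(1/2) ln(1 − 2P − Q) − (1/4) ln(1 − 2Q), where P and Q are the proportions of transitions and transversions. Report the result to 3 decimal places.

Of 33 sites, 12 differences are transitions and 5 are transversions, so P = 12/33 ≈ 0.363636 and Q = 5/33 ≈ 0.151515.
Under the Kimura two-parameter model, d = −½ ln(1 − 2P − Q) − ¼ ln(1 − 2Q).
1 − 2P − Q = 0.121213, giving −½ ln(0.121213) = 1.055103.
1 − 2Q = 0.69697, giving −¼ ln(0.69697) = 0.090253.
d = 1.055103 + 0.090253 = 1.145356.

1.145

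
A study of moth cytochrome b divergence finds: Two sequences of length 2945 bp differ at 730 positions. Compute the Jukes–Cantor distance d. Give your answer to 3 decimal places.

p = 730/2945 ≈ 0.247878.
d = −(3/4) ln(1 − 4p/3) = −0.75 ln(1 − 0.330504) = −0.75 ln(0.669496)
  = −0.75 × (-0.401230) = 0.300923 substitutions/site.

0.301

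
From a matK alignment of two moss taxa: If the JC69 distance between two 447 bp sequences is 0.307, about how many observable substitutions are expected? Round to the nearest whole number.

Invert JC69: p = (3/4)(1 − e^(−4d/3)) = 0.75 × (1 − e^(-0.409333)) = 0.75 × (1 − 0.664093) = 0.251930.
Expected differing sites = pL ≈ 0.251930 × 447 = 112.61271 ≈ 113.

113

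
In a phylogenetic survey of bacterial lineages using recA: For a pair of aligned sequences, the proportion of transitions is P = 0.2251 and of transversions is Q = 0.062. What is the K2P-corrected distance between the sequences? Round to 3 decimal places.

Under the Kimura two-parameter model, d = −½ ln(1 − 2P − Q) − ¼ ln(1 − 2Q).
1 − 2P − Q = 0.4878, giving −½ ln(0.4878) = 0.358925.
1 − 2Q = 0.876, giving −¼ ln(0.876) = 0.033097.
d = 0.358925 + 0.033097 = 0.392022.

0.392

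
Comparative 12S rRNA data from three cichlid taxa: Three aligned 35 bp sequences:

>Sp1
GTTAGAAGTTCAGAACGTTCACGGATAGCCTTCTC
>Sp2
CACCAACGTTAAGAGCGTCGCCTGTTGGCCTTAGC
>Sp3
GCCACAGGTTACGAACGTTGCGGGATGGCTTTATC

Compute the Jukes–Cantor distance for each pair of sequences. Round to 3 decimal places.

Sp1–Sp2: 16/35 sites differ → p ≈ 0.457143, d = −0.75 ln(1 − 0.609524) = 0.705292 ≈ 0.705.
Sp1–Sp3: 12/35 sites differ → p ≈ 0.342857, d = −0.75 ln(1 − 0.457143) = 0.458182 ≈ 0.458.
Sp2–Sp3: 13/35 sites differ → p ≈ 0.371429, d = −0.75 ln(1 − 0.495239) = 0.512753 ≈ 0.513.

d(Sp1,Sp2) = 0.705, d(Sp1,Sp3) = 0.458, d(Sp2,Sp3) = 0.513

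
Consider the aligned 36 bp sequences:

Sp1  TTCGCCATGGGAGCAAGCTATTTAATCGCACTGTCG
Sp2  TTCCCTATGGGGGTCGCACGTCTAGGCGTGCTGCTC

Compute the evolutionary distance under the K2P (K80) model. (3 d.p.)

0.997

Of 36 sites, 12 differences are transitions and 6 are transversions, so P = 12/36 ≈ 0.333333 and Q = 6/36 ≈ 0.166667.
Under the Kimura two-parameter model, d = −½ ln(1 − 2P − Q) − ¼ ln(1 − 2Q).
1 − 2P − Q = 0.166667, giving −½ ln(0.166667) = 0.895879.
1 − 2Q = 0.666666, giving −¼ ln(0.666666) = 0.101367.
d = 0.895879 + 0.101367 = 0.997246.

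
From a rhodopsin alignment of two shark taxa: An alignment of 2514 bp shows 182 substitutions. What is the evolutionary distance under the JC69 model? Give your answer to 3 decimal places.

0.076

p = 182/2514 ≈ 0.072395.
d = −(3/4) ln(1 − 4p/3) = −0.75 ln(1 − 0.096527) = −0.75 ln(0.903473)
  = −0.75 × (-0.101509) = 0.076132 substitutions/site.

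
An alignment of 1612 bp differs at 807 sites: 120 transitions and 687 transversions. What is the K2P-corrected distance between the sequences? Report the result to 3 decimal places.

0.906

P = 120/1612 ≈ 0.074442 and Q = 687/1612 ≈ 0.426179.
Under the Kimura two-parameter model, d = −½ ln(1 − 2P − Q) − ¼ ln(1 − 2Q).
1 − 2P − Q = 0.424937, giving −½ ln(0.424937) = 0.427907.
1 − 2Q = 0.147642, giving −¼ ln(0.147642) = 0.478241.
d = 0.427907 + 0.478241 = 0.906148.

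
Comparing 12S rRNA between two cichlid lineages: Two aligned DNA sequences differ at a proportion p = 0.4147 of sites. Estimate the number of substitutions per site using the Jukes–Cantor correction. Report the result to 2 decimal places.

0.60

d = −(3/4) ln(1 − 4p/3) = −0.75 ln(1 − 0.552933) = −0.75 ln(0.447067)
  = −0.75 × (-0.805047) = 0.603785 substitutions/site.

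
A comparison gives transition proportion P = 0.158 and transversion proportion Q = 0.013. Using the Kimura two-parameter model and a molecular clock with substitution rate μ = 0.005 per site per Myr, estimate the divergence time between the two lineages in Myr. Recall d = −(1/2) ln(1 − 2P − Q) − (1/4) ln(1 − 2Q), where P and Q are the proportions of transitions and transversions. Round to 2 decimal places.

20.61

Under the Kimura two-parameter model, d = −½ ln(1 − 2P − Q) − ¼ ln(1 − 2Q).
1 − 2P − Q = 0.671, giving −½ ln(0.671) = 0.199493.
1 − 2Q = 0.974, giving −¼ ln(0.974) = 0.006586.
d = 0.199493 + 0.006586 = 0.206079.
Under a molecular clock d = 2μt, so t = d/(2μ) = 0.206079 / (2 × 0.005) = 20.61 Myr.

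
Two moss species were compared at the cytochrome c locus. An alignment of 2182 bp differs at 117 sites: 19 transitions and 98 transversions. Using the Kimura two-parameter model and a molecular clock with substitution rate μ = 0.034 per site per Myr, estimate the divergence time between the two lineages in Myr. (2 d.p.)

P = 19/2182 ≈ 0.008708 and Q = 98/2182 ≈ 0.044913.
Under the Kimura two-parameter model, d = −½ ln(1 − 2P − Q) − ¼ ln(1 − 2Q).
1 − 2P − Q = 0.937671, giving −½ ln(0.937671) = 0.032178.
1 − 2Q = 0.910174, giving −¼ ln(0.910174) = 0.023530.
d = 0.032178 + 0.023530 = 0.055708.
Under a molecular clock d = 2μt, so t = d/(2μ) = 0.055708 / (2 × 0.034) = 0.82 Myr.

0.82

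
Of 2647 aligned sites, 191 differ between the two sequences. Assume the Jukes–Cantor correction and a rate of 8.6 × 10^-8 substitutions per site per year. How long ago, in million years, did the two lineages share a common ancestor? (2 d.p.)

0.44

p = 191/2647 ≈ 0.072157.
d = −(3/4) ln(1 − 4p/3) = −0.75 ln(1 − 0.096209) = −0.75 ln(0.903791)
  = −0.75 × (-0.101157) = 0.075868 substitutions/site.
Under a molecular clock d = 2μt, so t = d/(2μ) = 0.075868 / (2 × 8.6 × 10^-8) = 0.44 million years.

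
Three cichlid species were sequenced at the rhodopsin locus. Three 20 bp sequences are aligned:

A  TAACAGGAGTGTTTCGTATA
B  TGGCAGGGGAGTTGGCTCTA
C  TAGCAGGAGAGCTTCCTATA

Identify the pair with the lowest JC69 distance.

A–B: 8/20 differ, p = 0.400, d = 0.572.
A–C: 4/20 differ, p = 0.200, d = 0.233.
B–C: 6/20 differ, p = 0.300, d = 0.383.
The smallest distance is between A and C.

A and C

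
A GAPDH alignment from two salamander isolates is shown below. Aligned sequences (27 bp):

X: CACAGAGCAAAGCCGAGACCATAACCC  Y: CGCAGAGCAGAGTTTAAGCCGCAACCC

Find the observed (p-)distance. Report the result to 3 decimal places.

The sequences differ at 9 of 27 positions (sites 2, 10, 13, 14, 15, 17, 18, 21, 22).
p = 9/27 = 0.333333… ≈ 0.333 (to 3 d.p.).

0.333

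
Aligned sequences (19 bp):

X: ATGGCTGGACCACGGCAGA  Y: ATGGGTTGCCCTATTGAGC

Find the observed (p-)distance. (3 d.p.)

The sequences differ at 9 of 19 positions (sites 5, 7, 9, 12, 13, 14, 15, 16, 19).
p = 9/19 = 0.473684… ≈ 0.474 (to 3 d.p.).

0.474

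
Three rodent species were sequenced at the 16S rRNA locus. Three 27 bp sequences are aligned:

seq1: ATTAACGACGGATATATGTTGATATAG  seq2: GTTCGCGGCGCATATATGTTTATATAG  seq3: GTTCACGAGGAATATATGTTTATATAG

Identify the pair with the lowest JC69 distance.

seq2 and seq3

seq1–seq2: 6/27 differ, p = 0.222, d = 0.264.
seq1–seq3: 5/27 differ, p = 0.185, d = 0.213.
seq2–seq3: 4/27 differ, p = 0.148, d = 0.165.
The smallest distance is between seq2 and seq3.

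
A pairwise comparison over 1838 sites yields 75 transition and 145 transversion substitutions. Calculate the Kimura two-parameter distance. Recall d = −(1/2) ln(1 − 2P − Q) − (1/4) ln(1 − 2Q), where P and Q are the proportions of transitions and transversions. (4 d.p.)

0.1304

P = 75/1838 ≈ 0.040805 and Q = 145/1838 ≈ 0.07889.
Under the Kimura two-parameter model, d = −½ ln(1 − 2P − Q) − ¼ ln(1 − 2Q).
1 − 2P − Q = 0.8395, giving −½ ln(0.8395) = 0.087474.
1 − 2Q = 0.84222, giving −¼ ln(0.84222) = 0.042929.
d = 0.087474 + 0.042929 = 0.130403.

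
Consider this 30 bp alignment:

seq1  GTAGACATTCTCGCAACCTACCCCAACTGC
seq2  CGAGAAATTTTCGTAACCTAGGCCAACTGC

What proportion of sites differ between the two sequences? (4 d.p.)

0.2333

The sequences differ at 7 of 30 positions (sites 1, 2, 6, 10, 14, 21, 22).
p = 7/30 = 0.233333… ≈ 0.2333 (to 4 d.p.).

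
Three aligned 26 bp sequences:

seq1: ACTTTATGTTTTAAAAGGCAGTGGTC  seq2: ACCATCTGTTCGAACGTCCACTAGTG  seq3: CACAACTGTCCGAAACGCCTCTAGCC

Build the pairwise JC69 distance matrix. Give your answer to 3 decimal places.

d(seq1,seq2) = 0.717, d(seq1,seq3) = 1.100, d(seq2,seq3) = 0.539

seq1–seq2: 12/26 sites differ → p ≈ 0.461538, d = −0.75 ln(1 − 0.615384) = 0.716632 ≈ 0.717.
seq1–seq3: 15/26 sites differ → p ≈ 0.576923, d = −0.75 ln(1 − 0.769231) = 1.099754 ≈ 1.100.
seq2–seq3: 10/26 sites differ → p ≈ 0.384615, d = −0.75 ln(1 − 0.51282) = 0.539341 ≈ 0.539.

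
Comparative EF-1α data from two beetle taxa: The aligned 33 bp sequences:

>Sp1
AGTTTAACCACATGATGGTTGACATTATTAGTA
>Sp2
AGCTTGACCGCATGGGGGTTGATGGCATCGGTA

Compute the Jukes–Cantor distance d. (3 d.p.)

0.441

The sequences differ at 11 of 33 sites, so p = 11/33 ≈ 0.333333.
d = −(3/4) ln(1 − 4p/3) = −0.75 ln(1 − 0.444444) = −0.75 ln(0.555556)
  = −0.75 × (-0.587786) = 0.440840 substitutions/site.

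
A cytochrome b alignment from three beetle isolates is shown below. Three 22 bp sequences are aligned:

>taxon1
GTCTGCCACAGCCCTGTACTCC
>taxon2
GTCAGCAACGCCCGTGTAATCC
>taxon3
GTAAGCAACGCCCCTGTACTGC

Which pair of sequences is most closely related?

taxon2 and taxon3

taxon1–taxon2: 6/22 differ, p = 0.273, d = 0.339.
taxon1–taxon3: 6/22 differ, p = 0.273, d = 0.339.
taxon2–taxon3: 4/22 differ, p = 0.182, d = 0.208.
The smallest distance is between taxon2 and taxon3.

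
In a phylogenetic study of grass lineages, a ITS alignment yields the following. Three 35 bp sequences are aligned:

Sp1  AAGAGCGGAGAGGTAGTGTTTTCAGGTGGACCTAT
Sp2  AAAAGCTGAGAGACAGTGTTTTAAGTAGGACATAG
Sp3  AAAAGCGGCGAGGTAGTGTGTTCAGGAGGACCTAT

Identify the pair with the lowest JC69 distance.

Sp1–Sp2: 9/35 differ, p = 0.257, d = 0.315.
Sp1–Sp3: 4/35 differ, p = 0.114, d = 0.124.
Sp2–Sp3: 9/35 differ, p = 0.257, d = 0.315.
The smallest distance is between Sp1 and Sp3.

Sp1 and Sp3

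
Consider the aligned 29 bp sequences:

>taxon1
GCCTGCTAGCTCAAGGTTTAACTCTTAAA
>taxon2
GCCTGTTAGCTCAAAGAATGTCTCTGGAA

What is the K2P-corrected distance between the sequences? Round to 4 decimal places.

Of 29 sites, 4 differences are transitions and 4 are transversions, so P = 4/29 ≈ 0.137931 and Q = 4/29 ≈ 0.137931.
Under the Kimura two-parameter model, d = −½ ln(1 − 2P − Q) − ¼ ln(1 − 2Q).
1 − 2P − Q = 0.586207, giving −½ ln(0.586207) = 0.267041.
1 − 2Q = 0.724138, giving −¼ ln(0.724138) = 0.080693.
d = 0.267041 + 0.080693 = 0.347734.

0.3477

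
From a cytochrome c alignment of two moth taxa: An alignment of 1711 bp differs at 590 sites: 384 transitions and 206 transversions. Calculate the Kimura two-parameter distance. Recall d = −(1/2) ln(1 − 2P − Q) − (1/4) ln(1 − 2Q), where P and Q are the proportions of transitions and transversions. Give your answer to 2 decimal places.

0.49

P = 384/1711 ≈ 0.22443 and Q = 206/1711 ≈ 0.120397.
Under the Kimura two-parameter model, d = −½ ln(1 − 2P − Q) − ¼ ln(1 − 2Q).
1 − 2P − Q = 0.430743, giving −½ ln(0.430743) = 0.421122.
1 − 2Q = 0.759206, giving −¼ ln(0.759206) = 0.068871.
d = 0.421122 + 0.068871 = 0.489993.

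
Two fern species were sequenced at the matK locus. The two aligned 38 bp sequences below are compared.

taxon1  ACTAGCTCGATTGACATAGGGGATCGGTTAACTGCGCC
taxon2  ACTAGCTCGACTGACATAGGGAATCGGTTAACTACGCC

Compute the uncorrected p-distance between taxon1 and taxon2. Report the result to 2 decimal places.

0.08

The sequences differ at 3 of 38 positions (sites 11, 22, 34).
p = 3/38 = 0.078947… ≈ 0.08 (to 2 d.p.).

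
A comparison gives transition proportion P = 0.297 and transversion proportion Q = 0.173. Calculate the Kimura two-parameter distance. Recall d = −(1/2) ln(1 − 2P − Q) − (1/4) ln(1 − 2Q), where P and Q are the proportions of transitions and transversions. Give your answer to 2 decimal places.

Under the Kimura two-parameter model, d = −½ ln(1 − 2P − Q) − ¼ ln(1 − 2Q).
1 − 2P − Q = 0.233, giving −½ ln(0.233) = 0.728358.
1 − 2Q = 0.654, giving −¼ ln(0.654) = 0.106162.
d = 0.728358 + 0.106162 = 0.834520.

0.83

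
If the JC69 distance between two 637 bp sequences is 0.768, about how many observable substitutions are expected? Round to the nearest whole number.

306

Invert JC69: p = (3/4)(1 − e^(−4d/3)) = 0.75 × (1 − e^(-1.024)) = 0.75 × (1 − 0.359155) = 0.480634.
Expected differing sites = pL ≈ 0.480634 × 637 = 306.163858 ≈ 306.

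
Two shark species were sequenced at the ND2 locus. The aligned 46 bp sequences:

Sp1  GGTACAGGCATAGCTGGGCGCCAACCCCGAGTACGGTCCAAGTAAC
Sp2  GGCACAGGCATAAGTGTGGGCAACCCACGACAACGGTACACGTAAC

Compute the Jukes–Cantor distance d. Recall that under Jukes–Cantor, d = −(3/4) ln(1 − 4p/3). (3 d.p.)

The sequences differ at 12 of 46 sites, so p = 12/46 ≈ 0.26087.
d = −(3/4) ln(1 − 4p/3) = −0.75 ln(1 − 0.347827) = −0.75 ln(0.652173)
  = −0.75 × (-0.427445) = 0.320584 substitutions/site.

0.321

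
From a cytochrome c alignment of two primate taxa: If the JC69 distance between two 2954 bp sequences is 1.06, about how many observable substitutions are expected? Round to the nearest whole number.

Invert JC69: p = (3/4)(1 − e^(−4d/3)) = 0.75 × (1 − e^(-1.413333)) = 0.75 × (1 − 0.243331) = 0.567502.
Expected differing sites = pL ≈ 0.567502 × 2954 = 1676.400908 ≈ 1676.

1676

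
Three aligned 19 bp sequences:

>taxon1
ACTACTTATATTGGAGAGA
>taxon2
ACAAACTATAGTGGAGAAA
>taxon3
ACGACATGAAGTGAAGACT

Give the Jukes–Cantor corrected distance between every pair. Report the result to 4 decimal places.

d(taxon1,taxon2) = 0.3241, d(taxon1,taxon3) = 0.6181, d(taxon2,taxon3) = 0.6181

taxon1–taxon2: 5/19 sites differ → p ≈ 0.263158, d = −0.75 ln(1 − 0.350877) = 0.324100 ≈ 0.3241.
taxon1–taxon3: 8/19 sites differ → p ≈ 0.421053, d = −0.75 ln(1 − 0.561404) = 0.618132 ≈ 0.6181.
taxon2–taxon3: 8/19 sites differ → p ≈ 0.421053, d = −0.75 ln(1 − 0.561404) = 0.618132 ≈ 0.6181.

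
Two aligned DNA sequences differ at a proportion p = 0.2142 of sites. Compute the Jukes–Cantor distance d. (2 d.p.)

0.25

d = −(3/4) ln(1 − 4p/3) = −0.75 ln(1 − 0.2856) = −0.75 ln(0.7144)
  = −0.75 × (-0.336312) = 0.252234 substitutions/site.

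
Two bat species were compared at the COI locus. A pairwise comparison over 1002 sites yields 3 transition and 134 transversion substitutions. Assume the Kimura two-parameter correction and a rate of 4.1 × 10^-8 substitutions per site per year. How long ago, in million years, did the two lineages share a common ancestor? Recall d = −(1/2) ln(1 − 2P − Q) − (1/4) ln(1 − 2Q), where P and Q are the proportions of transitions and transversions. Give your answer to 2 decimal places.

1.87

P = 3/1002 ≈ 0.002994 and Q = 134/1002 ≈ 0.133733.
Under the Kimura two-parameter model, d = −½ ln(1 − 2P − Q) − ¼ ln(1 − 2Q).
1 − 2P − Q = 0.860279, giving −½ ln(0.860279) = 0.075249.
1 − 2Q = 0.732534, giving −¼ ln(0.732534) = 0.077811.
d = 0.075249 + 0.077811 = 0.153060.
Under a molecular clock d = 2μt, so t = d/(2μ) = 0.153060 / (2 × 4.1 × 10^-8) = 1.87 million years.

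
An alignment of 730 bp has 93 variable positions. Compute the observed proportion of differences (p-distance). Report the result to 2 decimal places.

p = 93/730 = 0.127397… ≈ 0.13 (to 2 d.p.).

0.13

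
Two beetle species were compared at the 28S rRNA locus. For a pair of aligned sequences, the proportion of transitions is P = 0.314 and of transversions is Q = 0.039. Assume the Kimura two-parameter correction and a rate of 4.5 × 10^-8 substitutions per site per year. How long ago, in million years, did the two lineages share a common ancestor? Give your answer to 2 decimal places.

Under the Kimura two-parameter model, d = −½ ln(1 − 2P − Q) − ¼ ln(1 − 2Q).
1 − 2P − Q = 0.333, giving −½ ln(0.333) = 0.549806.
1 − 2Q = 0.922, giving −¼ ln(0.922) = 0.020303.
d = 0.549806 + 0.020303 = 0.570109.
Under a molecular clock d = 2μt, so t = d/(2μ) = 0.570109 / (2 × 4.5 × 10^-8) = 6.33 million years.

6.33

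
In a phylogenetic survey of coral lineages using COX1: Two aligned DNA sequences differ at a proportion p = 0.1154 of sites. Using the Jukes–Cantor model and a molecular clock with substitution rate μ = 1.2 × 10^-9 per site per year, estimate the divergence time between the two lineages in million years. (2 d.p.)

52.21

d = −(3/4) ln(1 − 4p/3) = −0.75 ln(1 − 0.153867) = −0.75 ln(0.846133)
  = −0.75 × (-0.167079) = 0.125309 substitutions/site.
Under a molecular clock d = 2μt, so t = d/(2μ) = 0.125309 / (2 × 1.2 × 10^-9) = 52.21 million years.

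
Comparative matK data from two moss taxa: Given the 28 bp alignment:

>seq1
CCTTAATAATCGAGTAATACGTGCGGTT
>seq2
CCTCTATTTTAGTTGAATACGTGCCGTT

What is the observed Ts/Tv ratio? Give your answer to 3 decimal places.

0.125

Transitions are A↔G and C↔T; transversions are all other mismatches.
Transitions: 1. Transversions: 8.
R = 1/8 = 0.125.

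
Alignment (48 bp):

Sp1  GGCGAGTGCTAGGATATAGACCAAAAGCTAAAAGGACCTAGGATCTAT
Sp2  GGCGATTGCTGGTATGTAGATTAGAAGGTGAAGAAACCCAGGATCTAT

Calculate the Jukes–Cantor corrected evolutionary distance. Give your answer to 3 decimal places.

0.336

The sequences differ at 13 of 48 sites, so p = 13/48 ≈ 0.270833.
d = −(3/4) ln(1 − 4p/3) = −0.75 ln(1 − 0.361111) = −0.75 ln(0.638889)
  = −0.75 × (-0.448025) = 0.336019 substitutions/site.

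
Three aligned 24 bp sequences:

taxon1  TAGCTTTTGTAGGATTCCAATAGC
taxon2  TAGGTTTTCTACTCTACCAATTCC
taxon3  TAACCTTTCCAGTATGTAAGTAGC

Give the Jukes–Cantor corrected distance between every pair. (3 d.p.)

taxon1–taxon2: 8/24 sites differ → p ≈ 0.333333, d = −0.75 ln(1 − 0.444444) = 0.440839 ≈ 0.441.
taxon1–taxon3: 9/24 sites differ → p = 0.375, d = −0.75 ln(1 − 0.5) = 0.519860 ≈ 0.520.
taxon2–taxon3: 12/24 sites differ → p = 0.5, d = −0.75 ln(1 − 0.666667) = 0.823960 ≈ 0.824.

d(taxon1,taxon2) = 0.441, d(taxon1,taxon3) = 0.520, d(taxon2,taxon3) = 0.824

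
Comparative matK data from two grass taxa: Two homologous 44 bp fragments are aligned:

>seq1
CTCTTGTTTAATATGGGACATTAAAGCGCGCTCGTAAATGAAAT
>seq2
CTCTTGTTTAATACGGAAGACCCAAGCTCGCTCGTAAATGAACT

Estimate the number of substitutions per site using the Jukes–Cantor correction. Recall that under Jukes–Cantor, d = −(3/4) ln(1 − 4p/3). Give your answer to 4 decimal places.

0.2082

The sequences differ at 8 of 44 sites (14, 17, 19, 21, 22, 23, 28, 43), so p = 8/44 ≈ 0.181818.
d = −(3/4) ln(1 − 4p/3) = −0.75 ln(1 − 0.242424) = −0.75 ln(0.757576)
  = −0.75 × (-0.277631) = 0.208223 substitutions/site.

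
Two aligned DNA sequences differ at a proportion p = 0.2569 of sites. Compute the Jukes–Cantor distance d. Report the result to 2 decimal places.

0.31

d = −(3/4) ln(1 − 4p/3) = −0.75 ln(1 − 0.342533) = −0.75 ln(0.657467)
  = −0.75 × (-0.419361) = 0.314521 substitutions/site.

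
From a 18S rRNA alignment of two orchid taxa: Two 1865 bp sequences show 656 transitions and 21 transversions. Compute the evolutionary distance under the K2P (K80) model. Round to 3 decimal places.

P = 656/1865 ≈ 0.351743 and Q = 21/1865 ≈ 0.01126.
Under the Kimura two-parameter model, d = −½ ln(1 − 2P − Q) − ¼ ln(1 − 2Q).
1 − 2P − Q = 0.285254, giving −½ ln(0.285254) = 0.627188.
1 − 2Q = 0.97748, giving −¼ ln(0.97748) = 0.005694.
d = 0.627188 + 0.005694 = 0.632882.

0.633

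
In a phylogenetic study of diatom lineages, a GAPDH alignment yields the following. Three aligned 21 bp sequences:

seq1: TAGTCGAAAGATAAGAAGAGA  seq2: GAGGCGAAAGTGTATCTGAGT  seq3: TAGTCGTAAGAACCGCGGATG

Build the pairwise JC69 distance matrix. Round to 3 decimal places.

seq1–seq2: 9/21 sites differ → p ≈ 0.428571, d = −0.75 ln(1 − 0.571428) = 0.635472 ≈ 0.635.
seq1–seq3: 8/21 sites differ → p ≈ 0.380952, d = −0.75 ln(1 − 0.507936) = 0.531860 ≈ 0.532.
seq2–seq3: 11/21 sites differ → p ≈ 0.52381, d = −0.75 ln(1 − 0.698413) = 0.899023 ≈ 0.899.

d(seq1,seq2) = 0.635, d(seq1,seq3) = 0.532, d(seq2,seq3) = 0.899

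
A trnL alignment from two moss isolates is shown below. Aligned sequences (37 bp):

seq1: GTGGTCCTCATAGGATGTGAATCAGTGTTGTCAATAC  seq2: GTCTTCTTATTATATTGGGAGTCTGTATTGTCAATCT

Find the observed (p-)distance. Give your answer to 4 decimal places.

The sequences differ at 14 of 37 positions.
p = 14/37 = 0.378378… ≈ 0.3784 (to 4 d.p.).

0.3784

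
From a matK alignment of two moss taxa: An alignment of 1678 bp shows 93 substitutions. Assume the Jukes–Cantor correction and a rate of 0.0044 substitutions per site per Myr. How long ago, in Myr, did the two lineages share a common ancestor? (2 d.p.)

6.54

p = 93/1678 ≈ 0.055423.
d = −(3/4) ln(1 − 4p/3) = −0.75 ln(1 − 0.073897) = −0.75 ln(0.926103)
  = −0.75 × (-0.076770) = 0.057578 substitutions/site.
Under a molecular clock d = 2μt, so t = d/(2μ) = 0.057578 / (2 × 0.0044) = 6.54 Myr.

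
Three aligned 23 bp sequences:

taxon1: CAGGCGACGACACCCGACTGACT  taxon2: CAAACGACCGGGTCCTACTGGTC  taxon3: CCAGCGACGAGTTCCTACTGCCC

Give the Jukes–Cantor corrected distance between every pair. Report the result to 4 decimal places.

taxon1–taxon2: 11/23 sites differ → p ≈ 0.478261, d = −0.75 ln(1 − 0.637681) = 0.761423 ≈ 0.7614.
taxon1–taxon3: 8/23 sites differ → p ≈ 0.347826, d = −0.75 ln(1 − 0.463768) = 0.467391 ≈ 0.4674.
taxon2–taxon3: 7/23 sites differ → p ≈ 0.304348, d = −0.75 ln(1 − 0.405797) = 0.390401 ≈ 0.3904.

d(taxon1,taxon2) = 0.7614, d(taxon1,taxon3) = 0.4674, d(taxon2,taxon3) = 0.3904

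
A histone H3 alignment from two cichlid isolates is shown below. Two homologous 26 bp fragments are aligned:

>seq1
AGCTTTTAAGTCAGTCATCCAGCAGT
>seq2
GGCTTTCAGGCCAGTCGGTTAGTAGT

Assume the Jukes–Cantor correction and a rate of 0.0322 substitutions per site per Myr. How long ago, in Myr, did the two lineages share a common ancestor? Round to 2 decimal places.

The sequences differ at 9 of 26 sites (1, 7, 9, 11, 17, 18, 19, 20, 23), so p = 9/26 ≈ 0.346154.
d = −(3/4) ln(1 − 4p/3) = −0.75 ln(1 − 0.461539) = −0.75 ln(0.538461)
  = −0.75 × (-0.619040) = 0.464280 substitutions/site.
Under a molecular clock d = 2μt, so t = d/(2μ) = 0.464280 / (2 × 0.0322) = 7.21 Myr.

7.21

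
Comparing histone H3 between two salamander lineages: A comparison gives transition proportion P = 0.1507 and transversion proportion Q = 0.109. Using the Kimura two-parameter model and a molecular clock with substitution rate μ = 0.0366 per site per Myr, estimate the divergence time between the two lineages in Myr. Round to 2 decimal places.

4.45

Under the Kimura two-parameter model, d = −½ ln(1 − 2P − Q) − ¼ ln(1 − 2Q).
1 − 2P − Q = 0.5896, giving −½ ln(0.5896) = 0.264155.
1 − 2Q = 0.782, giving −¼ ln(0.782) = 0.061475.
d = 0.264155 + 0.061475 = 0.325630.
Under a molecular clock d = 2μt, so t = d/(2μ) = 0.325630 / (2 × 0.0366) = 4.45 Myr.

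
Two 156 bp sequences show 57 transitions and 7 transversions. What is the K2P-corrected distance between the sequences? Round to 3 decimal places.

P = 57/156 ≈ 0.365385 and Q = 7/156 ≈ 0.044872.
Under the Kimura two-parameter model, d = −½ ln(1 − 2P − Q) − ¼ ln(1 − 2Q).
1 − 2P − Q = 0.224358, giving −½ ln(0.224358) = 0.747256.
1 − 2Q = 0.910256, giving −¼ ln(0.910256) = 0.023507.
d = 0.747256 + 0.023507 = 0.770763.

0.771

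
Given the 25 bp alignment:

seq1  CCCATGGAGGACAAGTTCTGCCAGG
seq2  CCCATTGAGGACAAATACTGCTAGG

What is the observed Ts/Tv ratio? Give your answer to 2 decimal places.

1.00

Transitions are A↔G and C↔T; transversions are all other mismatches.
Transitions: 2. Transversions: 2.
R = 2/2 = 1.00.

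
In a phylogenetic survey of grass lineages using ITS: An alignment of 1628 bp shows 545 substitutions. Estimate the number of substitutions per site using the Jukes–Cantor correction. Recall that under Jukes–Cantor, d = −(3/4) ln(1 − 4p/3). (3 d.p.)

0.443

p = 545/1628 ≈ 0.334767.
d = −(3/4) ln(1 − 4p/3) = −0.75 ln(1 − 0.446356) = −0.75 ln(0.553644)
  = −0.75 × (-0.591233) = 0.443425 substitutions/site.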